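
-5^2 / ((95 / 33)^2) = -1089 / 361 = -3.02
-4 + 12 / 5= -8 / 5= -1.60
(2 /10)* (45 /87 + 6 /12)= 59 /290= 0.20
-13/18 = -0.72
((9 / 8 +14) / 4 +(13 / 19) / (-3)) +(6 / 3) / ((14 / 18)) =78199 / 12768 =6.12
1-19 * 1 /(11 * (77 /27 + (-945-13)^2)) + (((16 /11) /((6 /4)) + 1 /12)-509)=-87272817139 /172153740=-506.95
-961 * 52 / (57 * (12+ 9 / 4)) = -61.52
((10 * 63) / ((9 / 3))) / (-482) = -105 / 241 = -0.44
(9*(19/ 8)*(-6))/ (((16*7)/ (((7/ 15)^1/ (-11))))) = 171/ 3520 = 0.05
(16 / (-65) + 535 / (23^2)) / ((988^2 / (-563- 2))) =-2973143 / 6712942288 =-0.00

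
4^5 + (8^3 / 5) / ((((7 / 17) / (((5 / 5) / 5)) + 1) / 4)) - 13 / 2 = 149683 / 130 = 1151.41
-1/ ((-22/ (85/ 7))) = 85/ 154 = 0.55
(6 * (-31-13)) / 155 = -264 / 155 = -1.70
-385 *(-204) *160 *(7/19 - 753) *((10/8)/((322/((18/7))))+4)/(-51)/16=142175605000/3059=46477804.84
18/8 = 9/4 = 2.25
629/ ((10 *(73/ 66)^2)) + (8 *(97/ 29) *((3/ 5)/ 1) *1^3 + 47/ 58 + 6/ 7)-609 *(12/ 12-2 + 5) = -5120881063/ 2163574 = -2366.86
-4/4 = -1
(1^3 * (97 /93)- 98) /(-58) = 9017 /5394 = 1.67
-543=-543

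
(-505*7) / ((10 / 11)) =-7777 / 2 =-3888.50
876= 876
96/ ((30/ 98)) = 1568/ 5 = 313.60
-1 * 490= -490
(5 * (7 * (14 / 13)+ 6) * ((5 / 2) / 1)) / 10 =16.92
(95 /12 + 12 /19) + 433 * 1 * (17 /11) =677.73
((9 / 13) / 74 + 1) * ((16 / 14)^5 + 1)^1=48137325 / 16168334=2.98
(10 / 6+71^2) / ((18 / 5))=37820 / 27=1400.74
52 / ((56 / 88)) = 572 / 7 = 81.71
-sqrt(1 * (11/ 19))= -sqrt(209)/ 19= -0.76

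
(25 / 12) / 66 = 25 / 792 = 0.03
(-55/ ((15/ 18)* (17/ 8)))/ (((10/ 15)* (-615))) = 264/ 3485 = 0.08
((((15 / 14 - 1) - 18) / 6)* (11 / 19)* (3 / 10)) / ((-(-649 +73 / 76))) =-2761 / 3447570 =-0.00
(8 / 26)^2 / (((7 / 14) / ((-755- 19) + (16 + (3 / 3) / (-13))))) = -315360 / 2197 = -143.54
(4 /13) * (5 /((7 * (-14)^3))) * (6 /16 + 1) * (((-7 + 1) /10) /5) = 33 /2497040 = 0.00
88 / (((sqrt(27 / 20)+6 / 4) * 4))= 110 / 3 - 22 * sqrt(15) / 3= 8.26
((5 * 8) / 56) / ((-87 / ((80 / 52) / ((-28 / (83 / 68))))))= 2075 / 3768492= 0.00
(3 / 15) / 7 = 1 / 35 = 0.03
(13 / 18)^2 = 0.52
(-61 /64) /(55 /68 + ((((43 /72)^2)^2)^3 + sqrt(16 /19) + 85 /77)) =-22381089056933643648662123961563462795574129790550016 /34635323790633326749904653862687727760102474904891083 + 2460758873271688222214627630325485976074389297299456 * sqrt(19) /34635323790633326749904653862687727760102474904891083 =-0.34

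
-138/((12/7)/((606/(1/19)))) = -926877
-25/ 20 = -5/ 4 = -1.25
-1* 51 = -51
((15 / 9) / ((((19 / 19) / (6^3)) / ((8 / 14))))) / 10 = 20.57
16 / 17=0.94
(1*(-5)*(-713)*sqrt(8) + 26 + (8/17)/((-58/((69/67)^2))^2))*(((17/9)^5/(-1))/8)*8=-10123580410*sqrt(2)/59049 - 625627441806460684/1000708880444289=-243083.22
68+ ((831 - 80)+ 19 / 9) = 7390 / 9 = 821.11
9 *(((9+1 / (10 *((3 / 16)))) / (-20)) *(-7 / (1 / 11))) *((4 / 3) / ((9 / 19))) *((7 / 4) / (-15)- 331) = -4156355203 / 13500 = -307878.16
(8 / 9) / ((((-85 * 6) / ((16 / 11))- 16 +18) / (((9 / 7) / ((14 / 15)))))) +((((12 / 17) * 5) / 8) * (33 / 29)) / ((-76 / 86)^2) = 124396247235 / 194575745224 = 0.64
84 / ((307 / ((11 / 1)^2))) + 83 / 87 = 909749 / 26709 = 34.06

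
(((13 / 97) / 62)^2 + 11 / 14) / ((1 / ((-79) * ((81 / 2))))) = -1272929144139 / 506354744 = -2513.91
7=7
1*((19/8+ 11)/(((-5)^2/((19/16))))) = 2033/3200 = 0.64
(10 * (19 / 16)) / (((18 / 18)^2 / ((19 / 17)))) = 1805 / 136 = 13.27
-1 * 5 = -5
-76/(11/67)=-5092/11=-462.91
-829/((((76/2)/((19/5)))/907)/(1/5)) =-751903/50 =-15038.06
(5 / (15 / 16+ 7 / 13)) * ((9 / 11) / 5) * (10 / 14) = 9360 / 23639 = 0.40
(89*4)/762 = 0.47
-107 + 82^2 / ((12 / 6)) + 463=3718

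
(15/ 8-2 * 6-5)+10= -41/ 8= -5.12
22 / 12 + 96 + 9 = 641 / 6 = 106.83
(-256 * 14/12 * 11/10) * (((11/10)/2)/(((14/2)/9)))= -5808/25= -232.32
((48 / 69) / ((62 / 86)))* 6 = 4128 / 713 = 5.79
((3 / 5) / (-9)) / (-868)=1 / 13020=0.00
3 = 3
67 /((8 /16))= 134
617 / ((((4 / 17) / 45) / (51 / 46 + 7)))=176057865 / 184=956836.22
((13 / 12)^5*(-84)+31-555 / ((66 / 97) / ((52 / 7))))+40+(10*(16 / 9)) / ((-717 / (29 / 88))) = -2333015655745 / 381604608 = -6113.70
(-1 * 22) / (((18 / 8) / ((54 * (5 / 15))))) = -176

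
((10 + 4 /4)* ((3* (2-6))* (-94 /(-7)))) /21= -4136 /49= -84.41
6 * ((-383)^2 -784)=875430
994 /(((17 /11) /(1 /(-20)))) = -5467 /170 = -32.16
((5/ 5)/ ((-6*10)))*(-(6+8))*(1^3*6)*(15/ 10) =21/ 10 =2.10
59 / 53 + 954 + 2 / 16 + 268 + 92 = 557661 / 424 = 1315.24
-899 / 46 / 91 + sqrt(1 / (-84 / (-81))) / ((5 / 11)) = -899 / 4186 + 33 *sqrt(21) / 70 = 1.95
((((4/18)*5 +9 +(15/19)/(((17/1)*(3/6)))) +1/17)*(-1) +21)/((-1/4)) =-42.95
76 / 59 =1.29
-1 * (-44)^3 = 85184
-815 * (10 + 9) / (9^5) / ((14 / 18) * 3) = -0.11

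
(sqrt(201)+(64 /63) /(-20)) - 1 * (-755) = sqrt(201)+237809 /315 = 769.13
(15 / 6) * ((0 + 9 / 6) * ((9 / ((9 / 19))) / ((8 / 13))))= 3705 / 32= 115.78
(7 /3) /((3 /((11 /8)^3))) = 9317 /4608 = 2.02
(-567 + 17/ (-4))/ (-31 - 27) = 2285/ 232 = 9.85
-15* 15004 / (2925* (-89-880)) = 15004 / 188955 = 0.08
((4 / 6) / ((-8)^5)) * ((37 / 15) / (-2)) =0.00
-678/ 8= -339/ 4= -84.75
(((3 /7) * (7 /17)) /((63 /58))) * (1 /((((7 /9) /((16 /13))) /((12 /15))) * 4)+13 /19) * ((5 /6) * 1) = 250879 /1851759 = 0.14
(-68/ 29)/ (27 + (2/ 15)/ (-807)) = -823140/ 9478157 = -0.09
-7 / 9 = -0.78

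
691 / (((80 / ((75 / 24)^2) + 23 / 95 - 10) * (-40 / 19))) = 6236275 / 29752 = 209.61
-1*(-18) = 18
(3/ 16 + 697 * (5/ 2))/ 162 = 27883/ 2592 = 10.76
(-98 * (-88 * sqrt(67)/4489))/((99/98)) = 76832 * sqrt(67)/40401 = 15.57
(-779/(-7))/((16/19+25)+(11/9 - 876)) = -133209/1016176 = -0.13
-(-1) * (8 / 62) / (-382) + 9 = 53287 / 5921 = 9.00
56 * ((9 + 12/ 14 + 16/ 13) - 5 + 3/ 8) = 4705/ 13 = 361.92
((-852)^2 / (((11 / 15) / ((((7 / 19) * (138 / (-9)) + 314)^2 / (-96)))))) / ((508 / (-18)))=17518999801680 / 504317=34738071.10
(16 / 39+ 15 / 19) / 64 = 889 / 47424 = 0.02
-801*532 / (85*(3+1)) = -106533 / 85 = -1253.33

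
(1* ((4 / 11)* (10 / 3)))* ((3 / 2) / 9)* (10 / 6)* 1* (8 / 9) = 800 / 2673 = 0.30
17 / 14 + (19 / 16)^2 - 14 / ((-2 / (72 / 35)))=152539 / 8960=17.02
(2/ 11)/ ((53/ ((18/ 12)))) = 3/ 583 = 0.01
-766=-766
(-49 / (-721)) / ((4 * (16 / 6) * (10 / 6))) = 63 / 16480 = 0.00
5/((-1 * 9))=-5/9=-0.56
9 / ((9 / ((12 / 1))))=12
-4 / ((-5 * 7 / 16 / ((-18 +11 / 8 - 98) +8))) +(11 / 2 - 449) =-638.47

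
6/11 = 0.55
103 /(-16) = -103 /16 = -6.44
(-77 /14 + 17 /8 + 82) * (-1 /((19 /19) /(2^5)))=-2516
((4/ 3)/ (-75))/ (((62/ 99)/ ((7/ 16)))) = -77/ 6200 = -0.01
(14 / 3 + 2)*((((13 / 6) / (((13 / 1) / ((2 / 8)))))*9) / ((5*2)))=1 / 4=0.25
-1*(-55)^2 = -3025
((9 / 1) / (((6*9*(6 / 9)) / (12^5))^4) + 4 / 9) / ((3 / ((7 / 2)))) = 647094906132627470 / 27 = 23966478004912128.52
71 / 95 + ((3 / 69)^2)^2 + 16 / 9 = 604177574 / 239264055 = 2.53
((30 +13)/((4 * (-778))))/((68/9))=-387/211616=-0.00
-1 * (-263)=263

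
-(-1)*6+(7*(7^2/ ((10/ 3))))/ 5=1329/ 50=26.58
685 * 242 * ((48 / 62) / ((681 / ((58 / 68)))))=19229320 / 119629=160.74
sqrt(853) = 29.21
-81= -81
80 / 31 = 2.58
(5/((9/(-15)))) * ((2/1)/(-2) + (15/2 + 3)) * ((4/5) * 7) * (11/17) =-14630/51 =-286.86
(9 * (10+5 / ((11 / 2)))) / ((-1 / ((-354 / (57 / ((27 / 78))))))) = 573480 / 2717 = 211.07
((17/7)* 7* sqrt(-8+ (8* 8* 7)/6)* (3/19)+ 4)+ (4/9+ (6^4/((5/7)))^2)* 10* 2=170* sqrt(6)/19+ 2962843204/45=65840982.01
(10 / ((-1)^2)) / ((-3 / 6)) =-20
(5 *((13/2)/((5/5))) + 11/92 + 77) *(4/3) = 10085/69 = 146.16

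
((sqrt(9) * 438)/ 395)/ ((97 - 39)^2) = 657/ 664390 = 0.00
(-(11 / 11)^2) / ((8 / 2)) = -1 / 4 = -0.25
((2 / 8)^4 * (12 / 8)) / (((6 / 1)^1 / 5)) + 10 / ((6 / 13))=66575 / 3072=21.67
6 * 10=60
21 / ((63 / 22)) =22 / 3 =7.33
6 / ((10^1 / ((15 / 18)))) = 1 / 2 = 0.50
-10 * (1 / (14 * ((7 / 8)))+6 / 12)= -285 / 49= -5.82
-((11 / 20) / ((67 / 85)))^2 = -34969 / 71824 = -0.49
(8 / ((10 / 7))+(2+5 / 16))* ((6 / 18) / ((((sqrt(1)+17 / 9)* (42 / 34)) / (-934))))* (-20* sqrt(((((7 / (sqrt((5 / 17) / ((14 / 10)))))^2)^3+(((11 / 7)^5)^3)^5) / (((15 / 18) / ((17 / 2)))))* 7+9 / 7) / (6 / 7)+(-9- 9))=45228483 / 3640+1675129* sqrt(5067708242335505543922589376258172874879864373778581672656854668208697373360007441315) / 1206537534866142329659455638628455000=3125454808049.97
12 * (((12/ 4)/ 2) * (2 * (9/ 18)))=18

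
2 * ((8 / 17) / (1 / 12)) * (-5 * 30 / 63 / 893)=-0.03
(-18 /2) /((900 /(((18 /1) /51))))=-3 /850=-0.00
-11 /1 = -11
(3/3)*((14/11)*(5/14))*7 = 35/11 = 3.18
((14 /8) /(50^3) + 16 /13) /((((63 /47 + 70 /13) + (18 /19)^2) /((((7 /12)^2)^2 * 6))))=36211760348533 /322812096000000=0.11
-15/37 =-0.41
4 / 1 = 4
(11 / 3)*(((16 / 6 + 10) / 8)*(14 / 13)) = 1463 / 234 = 6.25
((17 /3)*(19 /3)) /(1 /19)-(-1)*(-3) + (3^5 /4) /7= 173267 /252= 687.57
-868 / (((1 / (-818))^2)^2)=-388626972962368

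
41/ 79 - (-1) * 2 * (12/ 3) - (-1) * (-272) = -263.48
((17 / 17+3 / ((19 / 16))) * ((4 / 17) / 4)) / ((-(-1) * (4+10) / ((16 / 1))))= 536 / 2261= 0.24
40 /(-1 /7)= -280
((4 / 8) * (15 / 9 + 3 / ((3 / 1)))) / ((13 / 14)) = 1.44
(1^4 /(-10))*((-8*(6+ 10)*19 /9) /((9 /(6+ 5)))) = 13376 /405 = 33.03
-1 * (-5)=5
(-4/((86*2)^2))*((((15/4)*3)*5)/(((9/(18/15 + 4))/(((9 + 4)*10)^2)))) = -274625/3698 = -74.26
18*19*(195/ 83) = 66690/ 83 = 803.49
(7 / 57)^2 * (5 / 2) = 245 / 6498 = 0.04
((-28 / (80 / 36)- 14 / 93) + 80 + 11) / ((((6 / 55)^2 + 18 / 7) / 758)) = 58401895090 / 2543643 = 22959.94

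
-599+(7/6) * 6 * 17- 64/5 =-2464/5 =-492.80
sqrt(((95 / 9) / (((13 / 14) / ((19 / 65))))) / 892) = 19* sqrt(3122) / 17394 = 0.06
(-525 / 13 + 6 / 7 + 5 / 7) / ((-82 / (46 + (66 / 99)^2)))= 738188 / 33579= 21.98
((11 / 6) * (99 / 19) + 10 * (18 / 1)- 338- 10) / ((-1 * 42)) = 2007 / 532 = 3.77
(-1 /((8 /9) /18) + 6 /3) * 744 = -13578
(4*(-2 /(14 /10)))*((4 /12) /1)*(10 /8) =-2.38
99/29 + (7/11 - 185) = -57723/319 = -180.95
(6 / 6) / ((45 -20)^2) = 1 / 625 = 0.00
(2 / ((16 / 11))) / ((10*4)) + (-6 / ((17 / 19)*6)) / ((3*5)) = -131 / 3264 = -0.04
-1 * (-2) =2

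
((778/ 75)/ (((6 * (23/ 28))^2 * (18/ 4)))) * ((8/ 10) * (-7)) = -8539328/ 16068375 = -0.53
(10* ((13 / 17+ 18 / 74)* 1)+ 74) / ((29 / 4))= 211544 / 18241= 11.60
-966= -966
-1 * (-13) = 13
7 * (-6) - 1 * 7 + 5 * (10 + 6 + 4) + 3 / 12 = 205 / 4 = 51.25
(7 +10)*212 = 3604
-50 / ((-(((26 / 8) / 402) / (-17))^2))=221081921.89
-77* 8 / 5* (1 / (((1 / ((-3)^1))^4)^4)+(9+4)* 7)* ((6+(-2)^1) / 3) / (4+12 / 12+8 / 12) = -106067344768 / 85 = -1247851114.92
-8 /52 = -2 /13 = -0.15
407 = 407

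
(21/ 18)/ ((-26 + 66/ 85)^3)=-4298875/ 59132411904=-0.00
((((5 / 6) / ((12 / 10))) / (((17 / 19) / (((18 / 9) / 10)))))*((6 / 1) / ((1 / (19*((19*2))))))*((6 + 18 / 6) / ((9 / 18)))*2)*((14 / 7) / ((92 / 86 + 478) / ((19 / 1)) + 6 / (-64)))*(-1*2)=-43037207040 / 11164733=-3854.75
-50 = -50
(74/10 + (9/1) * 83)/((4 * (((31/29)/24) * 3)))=218776/155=1411.46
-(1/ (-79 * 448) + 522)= -18474623/ 35392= -522.00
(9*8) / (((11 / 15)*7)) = 1080 / 77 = 14.03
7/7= 1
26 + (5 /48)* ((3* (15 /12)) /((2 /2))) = 1689 /64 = 26.39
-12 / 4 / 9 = -1 / 3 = -0.33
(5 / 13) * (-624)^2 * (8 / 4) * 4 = 1198080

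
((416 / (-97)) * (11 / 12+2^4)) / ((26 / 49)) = -39788 / 291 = -136.73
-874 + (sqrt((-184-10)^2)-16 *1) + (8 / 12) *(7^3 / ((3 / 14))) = 3340 / 9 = 371.11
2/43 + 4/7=186/301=0.62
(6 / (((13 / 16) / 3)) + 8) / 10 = 196 / 65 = 3.02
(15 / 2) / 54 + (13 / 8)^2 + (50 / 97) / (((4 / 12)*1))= 241697 / 55872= 4.33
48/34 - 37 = -605/17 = -35.59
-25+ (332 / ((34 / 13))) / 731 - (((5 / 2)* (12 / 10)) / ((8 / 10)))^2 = -7732347 / 198832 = -38.89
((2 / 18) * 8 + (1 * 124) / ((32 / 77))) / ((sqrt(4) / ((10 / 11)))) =136.03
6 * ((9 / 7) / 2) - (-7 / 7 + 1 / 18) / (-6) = 2797 / 756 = 3.70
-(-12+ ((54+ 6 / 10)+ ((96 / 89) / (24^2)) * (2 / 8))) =-454973 / 10680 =-42.60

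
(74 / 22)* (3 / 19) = 0.53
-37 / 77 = -0.48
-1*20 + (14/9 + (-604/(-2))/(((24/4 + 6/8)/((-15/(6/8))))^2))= 1919354/729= 2632.86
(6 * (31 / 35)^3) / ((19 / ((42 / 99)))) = 119164 / 1280125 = 0.09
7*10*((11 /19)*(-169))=-130130 /19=-6848.95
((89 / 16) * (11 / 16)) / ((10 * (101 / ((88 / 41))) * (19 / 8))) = 10769 / 3147160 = 0.00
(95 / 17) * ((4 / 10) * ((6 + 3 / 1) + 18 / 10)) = 2052 / 85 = 24.14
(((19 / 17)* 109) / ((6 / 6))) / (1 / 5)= 10355 / 17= 609.12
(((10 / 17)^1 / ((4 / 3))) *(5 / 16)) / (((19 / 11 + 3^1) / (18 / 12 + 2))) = 5775 / 56576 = 0.10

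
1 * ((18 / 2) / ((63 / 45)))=45 / 7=6.43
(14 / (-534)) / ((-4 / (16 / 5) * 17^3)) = 28 / 6558855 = 0.00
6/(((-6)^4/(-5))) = -5/216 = -0.02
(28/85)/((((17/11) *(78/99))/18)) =4.87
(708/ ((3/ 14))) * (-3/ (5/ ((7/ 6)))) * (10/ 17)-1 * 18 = -23434/ 17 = -1378.47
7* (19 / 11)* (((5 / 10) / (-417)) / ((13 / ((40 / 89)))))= -2660 / 5307159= -0.00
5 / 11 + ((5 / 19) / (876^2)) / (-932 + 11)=67141563065 / 147711438864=0.45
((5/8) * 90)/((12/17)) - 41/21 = 26119/336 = 77.74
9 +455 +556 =1020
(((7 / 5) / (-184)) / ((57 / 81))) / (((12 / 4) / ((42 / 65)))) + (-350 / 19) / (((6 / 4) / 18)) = -125581323 / 568100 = -221.05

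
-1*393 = -393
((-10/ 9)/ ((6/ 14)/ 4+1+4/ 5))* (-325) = 455000/ 2403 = 189.35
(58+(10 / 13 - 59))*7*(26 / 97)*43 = -1806 / 97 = -18.62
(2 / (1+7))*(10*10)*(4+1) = 125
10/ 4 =5/ 2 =2.50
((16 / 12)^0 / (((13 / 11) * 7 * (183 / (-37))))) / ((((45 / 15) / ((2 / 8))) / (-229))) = 93203 / 199836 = 0.47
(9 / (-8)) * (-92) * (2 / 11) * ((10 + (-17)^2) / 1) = 61893 / 11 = 5626.64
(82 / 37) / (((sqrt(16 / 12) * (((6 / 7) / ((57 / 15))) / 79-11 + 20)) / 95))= 40924765 * sqrt(3) / 3499941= 20.25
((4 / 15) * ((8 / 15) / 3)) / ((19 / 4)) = 128 / 12825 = 0.01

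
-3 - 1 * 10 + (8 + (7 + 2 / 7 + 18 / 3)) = 58 / 7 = 8.29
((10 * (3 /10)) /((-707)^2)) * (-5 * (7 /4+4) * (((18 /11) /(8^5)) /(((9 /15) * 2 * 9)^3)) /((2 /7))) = -14375 /600427969118208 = -0.00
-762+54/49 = -37284/49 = -760.90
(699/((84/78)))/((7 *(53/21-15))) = -27261/3668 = -7.43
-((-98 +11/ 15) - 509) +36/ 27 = 3038/ 5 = 607.60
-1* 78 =-78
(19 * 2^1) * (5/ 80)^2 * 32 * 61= 1159/ 4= 289.75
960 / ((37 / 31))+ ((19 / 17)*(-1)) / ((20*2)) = 20236097 / 25160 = 804.30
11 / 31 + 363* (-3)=-33748 / 31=-1088.65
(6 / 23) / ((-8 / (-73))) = 2.38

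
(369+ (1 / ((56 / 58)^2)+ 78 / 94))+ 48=15435719 / 36848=418.90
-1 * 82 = -82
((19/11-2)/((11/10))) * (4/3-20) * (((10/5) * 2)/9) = 2240/1089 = 2.06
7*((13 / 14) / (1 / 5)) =65 / 2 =32.50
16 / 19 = 0.84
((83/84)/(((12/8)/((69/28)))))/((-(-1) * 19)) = 1909/22344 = 0.09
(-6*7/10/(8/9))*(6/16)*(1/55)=-567/17600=-0.03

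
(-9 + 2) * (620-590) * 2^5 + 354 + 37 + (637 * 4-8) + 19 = -3770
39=39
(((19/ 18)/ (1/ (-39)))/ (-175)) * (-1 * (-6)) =247/ 175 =1.41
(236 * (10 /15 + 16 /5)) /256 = 1711 /480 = 3.56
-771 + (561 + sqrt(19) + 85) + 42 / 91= -1619 / 13 + sqrt(19)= -120.18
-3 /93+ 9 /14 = 265 /434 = 0.61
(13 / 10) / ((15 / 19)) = 247 / 150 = 1.65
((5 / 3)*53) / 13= 265 / 39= 6.79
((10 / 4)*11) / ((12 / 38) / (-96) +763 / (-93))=-14136 / 4219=-3.35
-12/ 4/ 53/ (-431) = 3/ 22843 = 0.00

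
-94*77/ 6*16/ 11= -5264/ 3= -1754.67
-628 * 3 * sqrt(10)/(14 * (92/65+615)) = -61230 * sqrt(10)/280469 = -0.69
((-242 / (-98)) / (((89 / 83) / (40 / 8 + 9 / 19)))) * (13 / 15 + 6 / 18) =15.13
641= 641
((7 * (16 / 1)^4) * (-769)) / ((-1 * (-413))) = -854189.56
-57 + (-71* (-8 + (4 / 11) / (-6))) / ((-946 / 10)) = -984143 / 15609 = -63.05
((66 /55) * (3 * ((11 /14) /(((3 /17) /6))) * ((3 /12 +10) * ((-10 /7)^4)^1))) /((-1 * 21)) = -23001000 /117649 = -195.51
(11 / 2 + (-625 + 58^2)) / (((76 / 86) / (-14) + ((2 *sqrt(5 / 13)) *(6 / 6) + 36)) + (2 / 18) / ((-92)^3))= 5705476145794005616971936 / 74619326673972536831317 - 24425204296696229892096 *sqrt(65) / 74619326673972536831317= 73.82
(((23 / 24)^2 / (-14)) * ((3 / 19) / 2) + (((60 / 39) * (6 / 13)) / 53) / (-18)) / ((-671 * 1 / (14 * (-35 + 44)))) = 16257639 / 14616677504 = 0.00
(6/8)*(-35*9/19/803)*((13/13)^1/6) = -315/122056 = -0.00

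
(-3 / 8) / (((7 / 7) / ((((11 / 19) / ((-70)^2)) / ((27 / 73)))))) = -803 / 6703200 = -0.00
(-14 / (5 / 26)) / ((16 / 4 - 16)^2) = -91 / 180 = -0.51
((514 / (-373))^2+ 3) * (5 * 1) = 3407915 / 139129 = 24.49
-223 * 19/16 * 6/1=-12711/8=-1588.88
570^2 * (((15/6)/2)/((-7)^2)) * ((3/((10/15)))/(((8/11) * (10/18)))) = 72371475/784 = 92310.55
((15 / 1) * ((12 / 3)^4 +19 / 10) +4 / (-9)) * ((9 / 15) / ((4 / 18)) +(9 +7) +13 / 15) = 8173975 / 108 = 75684.95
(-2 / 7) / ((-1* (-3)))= -2 / 21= -0.10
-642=-642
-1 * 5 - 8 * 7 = -61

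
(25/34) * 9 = 225/34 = 6.62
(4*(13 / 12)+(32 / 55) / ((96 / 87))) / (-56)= -401 / 4620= -0.09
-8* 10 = -80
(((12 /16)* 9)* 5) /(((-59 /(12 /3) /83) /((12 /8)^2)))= -100845 /236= -427.31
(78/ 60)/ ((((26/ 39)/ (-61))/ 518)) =-61616.10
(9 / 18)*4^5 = 512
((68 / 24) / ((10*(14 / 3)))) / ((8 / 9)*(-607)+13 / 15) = -153 / 1357496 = -0.00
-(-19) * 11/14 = 209/14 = 14.93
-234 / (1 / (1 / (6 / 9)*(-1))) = 351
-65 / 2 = -32.50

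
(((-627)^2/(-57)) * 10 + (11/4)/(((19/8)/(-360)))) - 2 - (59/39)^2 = -2005334287/28899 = -69391.13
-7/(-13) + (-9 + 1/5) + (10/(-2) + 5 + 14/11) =-4997/715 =-6.99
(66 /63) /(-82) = -0.01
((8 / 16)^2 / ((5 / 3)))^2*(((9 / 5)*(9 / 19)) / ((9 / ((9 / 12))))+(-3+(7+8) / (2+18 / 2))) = -58887 / 1672000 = -0.04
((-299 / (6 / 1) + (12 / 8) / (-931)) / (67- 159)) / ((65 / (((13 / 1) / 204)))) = 139189 / 262095120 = 0.00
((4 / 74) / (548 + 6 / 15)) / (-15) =-1 / 152181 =-0.00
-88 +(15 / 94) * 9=-8137 / 94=-86.56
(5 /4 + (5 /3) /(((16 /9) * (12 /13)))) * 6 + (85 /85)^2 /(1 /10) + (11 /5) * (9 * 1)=6943 /160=43.39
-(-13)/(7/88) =1144/7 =163.43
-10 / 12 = -5 / 6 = -0.83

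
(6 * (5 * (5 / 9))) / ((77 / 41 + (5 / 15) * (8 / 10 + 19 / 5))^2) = 3151875 / 2200802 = 1.43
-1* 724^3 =-379503424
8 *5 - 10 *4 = 0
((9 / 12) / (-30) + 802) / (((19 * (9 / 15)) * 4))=10693 / 608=17.59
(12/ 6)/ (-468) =-1/ 234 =-0.00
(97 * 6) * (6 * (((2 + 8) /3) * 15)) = 174600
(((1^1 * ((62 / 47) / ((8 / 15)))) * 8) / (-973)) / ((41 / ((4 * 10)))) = -0.02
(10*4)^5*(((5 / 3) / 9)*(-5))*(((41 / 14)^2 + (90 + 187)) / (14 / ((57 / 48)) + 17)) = -680631680000000 / 723681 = -940513403.00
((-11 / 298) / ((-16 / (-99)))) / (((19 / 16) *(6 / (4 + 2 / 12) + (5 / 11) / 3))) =-898425 / 7434206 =-0.12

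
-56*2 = -112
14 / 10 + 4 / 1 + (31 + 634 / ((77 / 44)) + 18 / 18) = 13989 / 35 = 399.69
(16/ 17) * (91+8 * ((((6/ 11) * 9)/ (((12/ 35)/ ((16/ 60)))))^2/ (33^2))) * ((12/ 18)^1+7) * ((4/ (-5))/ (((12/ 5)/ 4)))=-218166592/ 248897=-876.53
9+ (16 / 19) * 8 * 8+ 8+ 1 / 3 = 4060 / 57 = 71.23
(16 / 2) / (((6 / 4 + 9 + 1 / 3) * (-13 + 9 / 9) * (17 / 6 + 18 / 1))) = -24 / 8125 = -0.00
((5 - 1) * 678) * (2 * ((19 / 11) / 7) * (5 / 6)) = 85880 / 77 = 1115.32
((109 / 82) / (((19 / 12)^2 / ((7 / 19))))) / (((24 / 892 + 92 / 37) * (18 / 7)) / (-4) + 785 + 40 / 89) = 0.00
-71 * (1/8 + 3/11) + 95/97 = -232685/8536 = -27.26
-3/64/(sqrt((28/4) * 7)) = -0.01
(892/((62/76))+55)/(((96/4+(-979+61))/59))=-700153/9238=-75.79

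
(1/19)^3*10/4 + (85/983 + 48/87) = 249714109/391059026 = 0.64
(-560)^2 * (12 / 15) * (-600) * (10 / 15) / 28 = -3584000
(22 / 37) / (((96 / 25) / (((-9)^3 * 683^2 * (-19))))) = 592289421075 / 592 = 1000488886.95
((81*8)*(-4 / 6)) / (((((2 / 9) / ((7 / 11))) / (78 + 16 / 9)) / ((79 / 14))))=-6125976 / 11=-556906.91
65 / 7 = 9.29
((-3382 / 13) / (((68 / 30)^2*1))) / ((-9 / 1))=42275 / 7514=5.63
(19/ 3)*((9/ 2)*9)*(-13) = -3334.50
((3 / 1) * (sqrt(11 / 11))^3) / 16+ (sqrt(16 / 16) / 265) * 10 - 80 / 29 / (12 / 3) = -11421 / 24592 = -0.46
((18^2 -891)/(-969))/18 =21/646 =0.03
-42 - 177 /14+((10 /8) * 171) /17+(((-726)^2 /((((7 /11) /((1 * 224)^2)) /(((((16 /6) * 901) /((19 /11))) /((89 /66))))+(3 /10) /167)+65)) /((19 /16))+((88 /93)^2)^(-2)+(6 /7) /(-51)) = 763361839480619568852765010509 /112466039558677669838245888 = 6787.49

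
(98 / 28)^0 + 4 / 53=57 / 53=1.08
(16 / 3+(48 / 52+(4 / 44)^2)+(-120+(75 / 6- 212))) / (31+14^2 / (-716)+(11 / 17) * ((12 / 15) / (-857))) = -38548145145325 / 3781236771312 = -10.19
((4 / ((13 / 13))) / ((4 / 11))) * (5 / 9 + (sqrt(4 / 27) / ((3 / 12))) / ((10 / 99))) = 55 / 9 + 484 * sqrt(3) / 5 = 173.77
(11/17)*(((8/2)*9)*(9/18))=198/17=11.65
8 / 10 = 4 / 5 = 0.80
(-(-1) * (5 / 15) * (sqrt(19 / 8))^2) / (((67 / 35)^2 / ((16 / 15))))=9310 / 40401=0.23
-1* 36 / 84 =-3 / 7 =-0.43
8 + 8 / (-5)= 32 / 5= 6.40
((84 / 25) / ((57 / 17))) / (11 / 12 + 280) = 5712 / 1601225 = 0.00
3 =3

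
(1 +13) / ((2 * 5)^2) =7 / 50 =0.14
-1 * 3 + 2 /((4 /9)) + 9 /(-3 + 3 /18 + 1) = -75 /22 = -3.41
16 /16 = 1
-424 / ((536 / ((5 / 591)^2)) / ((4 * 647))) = -3429100 / 23401827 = -0.15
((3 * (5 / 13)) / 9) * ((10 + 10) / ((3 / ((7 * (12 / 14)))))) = 200 / 39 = 5.13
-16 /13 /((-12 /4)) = 16 /39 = 0.41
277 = 277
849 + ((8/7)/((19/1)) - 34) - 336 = 63715/133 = 479.06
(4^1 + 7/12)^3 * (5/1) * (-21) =-5823125/576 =-10109.59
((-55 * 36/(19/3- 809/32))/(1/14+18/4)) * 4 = 166320/1819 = 91.43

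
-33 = -33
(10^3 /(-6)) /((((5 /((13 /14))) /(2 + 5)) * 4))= -325 /6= -54.17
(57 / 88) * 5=285 / 88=3.24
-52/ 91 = -4/ 7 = -0.57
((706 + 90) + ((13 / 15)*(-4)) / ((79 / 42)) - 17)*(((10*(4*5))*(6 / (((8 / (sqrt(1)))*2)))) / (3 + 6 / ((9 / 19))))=13813965 / 3713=3720.43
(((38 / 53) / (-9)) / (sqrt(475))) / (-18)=sqrt(19) / 21465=0.00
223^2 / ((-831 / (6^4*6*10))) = -1288975680 / 277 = -4653341.81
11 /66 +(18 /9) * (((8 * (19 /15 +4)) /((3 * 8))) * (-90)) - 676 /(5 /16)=-74371 /30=-2479.03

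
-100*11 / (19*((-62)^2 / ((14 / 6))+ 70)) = -3850 / 114209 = -0.03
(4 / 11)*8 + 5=87 / 11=7.91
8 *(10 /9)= 80 /9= 8.89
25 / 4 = 6.25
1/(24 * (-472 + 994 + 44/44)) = 1/12552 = 0.00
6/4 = 3/2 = 1.50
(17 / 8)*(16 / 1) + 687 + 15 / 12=2889 / 4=722.25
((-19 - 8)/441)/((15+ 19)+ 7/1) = -3/2009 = -0.00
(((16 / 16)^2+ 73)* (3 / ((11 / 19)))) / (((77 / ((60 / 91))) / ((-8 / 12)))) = -168720 / 77077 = -2.19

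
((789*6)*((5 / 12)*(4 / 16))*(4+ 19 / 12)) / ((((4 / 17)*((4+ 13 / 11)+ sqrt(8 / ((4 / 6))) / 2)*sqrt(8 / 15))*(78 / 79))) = -14317326815*sqrt(10) / 38418432+ 24729928135*sqrt(30) / 38418432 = 2347.21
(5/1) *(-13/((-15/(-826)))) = -10738/3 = -3579.33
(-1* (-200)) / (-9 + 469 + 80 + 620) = 5 / 29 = 0.17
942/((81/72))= 2512/3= 837.33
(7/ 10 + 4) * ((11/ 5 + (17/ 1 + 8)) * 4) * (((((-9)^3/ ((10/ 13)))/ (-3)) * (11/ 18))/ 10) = 6169878/ 625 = 9871.80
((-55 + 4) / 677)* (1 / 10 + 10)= -5151 / 6770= -0.76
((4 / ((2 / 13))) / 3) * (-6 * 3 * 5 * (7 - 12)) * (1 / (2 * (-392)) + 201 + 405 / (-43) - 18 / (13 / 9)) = 5887484475 / 8428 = 698562.47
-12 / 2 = -6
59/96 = 0.61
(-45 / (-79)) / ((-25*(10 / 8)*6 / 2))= -12 / 1975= -0.01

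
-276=-276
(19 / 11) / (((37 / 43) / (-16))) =-13072 / 407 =-32.12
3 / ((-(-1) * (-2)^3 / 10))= -15 / 4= -3.75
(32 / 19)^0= 1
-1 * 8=-8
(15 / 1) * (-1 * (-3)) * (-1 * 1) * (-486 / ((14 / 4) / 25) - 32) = 1103580 / 7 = 157654.29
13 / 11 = 1.18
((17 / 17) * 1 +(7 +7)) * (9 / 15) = 9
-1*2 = -2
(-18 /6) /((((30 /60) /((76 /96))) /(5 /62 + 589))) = -2798.13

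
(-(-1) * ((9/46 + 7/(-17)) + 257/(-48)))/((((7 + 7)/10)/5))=-2613575/131376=-19.89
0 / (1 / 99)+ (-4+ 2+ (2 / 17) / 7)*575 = -135700 / 119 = -1140.34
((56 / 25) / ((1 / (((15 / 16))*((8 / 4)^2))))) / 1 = 42 / 5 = 8.40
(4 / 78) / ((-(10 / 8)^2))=-32 / 975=-0.03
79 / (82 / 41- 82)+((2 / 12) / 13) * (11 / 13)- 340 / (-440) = -90983 / 446160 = -0.20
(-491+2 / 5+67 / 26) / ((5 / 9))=-570987 / 650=-878.44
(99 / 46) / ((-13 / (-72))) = 3564 / 299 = 11.92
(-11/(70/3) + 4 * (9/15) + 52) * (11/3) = 8305/42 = 197.74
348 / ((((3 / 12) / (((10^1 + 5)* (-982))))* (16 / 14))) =-17941140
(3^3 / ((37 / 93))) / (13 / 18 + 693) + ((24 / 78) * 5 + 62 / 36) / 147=0.12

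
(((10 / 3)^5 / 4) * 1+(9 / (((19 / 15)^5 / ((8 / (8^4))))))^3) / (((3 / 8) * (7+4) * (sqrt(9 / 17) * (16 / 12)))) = 25.71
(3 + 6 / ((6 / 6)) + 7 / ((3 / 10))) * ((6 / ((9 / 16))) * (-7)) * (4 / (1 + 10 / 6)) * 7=-76048 / 3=-25349.33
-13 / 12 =-1.08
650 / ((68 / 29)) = 9425 / 34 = 277.21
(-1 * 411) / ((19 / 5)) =-2055 / 19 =-108.16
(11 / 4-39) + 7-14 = -173 / 4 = -43.25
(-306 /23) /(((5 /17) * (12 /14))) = -6069 /115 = -52.77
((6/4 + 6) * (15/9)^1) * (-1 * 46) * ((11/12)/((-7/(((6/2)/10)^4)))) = 6831/11200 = 0.61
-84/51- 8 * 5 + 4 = -640/17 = -37.65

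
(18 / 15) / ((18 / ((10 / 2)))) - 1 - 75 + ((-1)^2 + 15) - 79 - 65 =-611 / 3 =-203.67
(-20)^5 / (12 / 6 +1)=-3200000 / 3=-1066666.67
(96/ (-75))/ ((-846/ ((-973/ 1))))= -15568/ 10575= -1.47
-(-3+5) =-2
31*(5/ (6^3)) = 155/ 216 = 0.72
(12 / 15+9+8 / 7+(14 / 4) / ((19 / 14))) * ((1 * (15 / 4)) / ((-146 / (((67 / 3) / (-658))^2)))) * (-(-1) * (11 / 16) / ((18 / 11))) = -152630489 / 907987854816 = -0.00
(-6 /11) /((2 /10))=-30 /11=-2.73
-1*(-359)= 359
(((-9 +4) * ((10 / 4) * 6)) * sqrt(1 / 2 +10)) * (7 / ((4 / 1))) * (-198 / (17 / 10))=259875 * sqrt(42) / 34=49534.78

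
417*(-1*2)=-834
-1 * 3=-3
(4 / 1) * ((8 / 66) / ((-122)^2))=0.00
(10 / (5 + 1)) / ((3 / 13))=65 / 9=7.22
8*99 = 792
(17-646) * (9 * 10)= -56610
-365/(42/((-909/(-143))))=-110595/2002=-55.24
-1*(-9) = 9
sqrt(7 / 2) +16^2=sqrt(14) / 2 +256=257.87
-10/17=-0.59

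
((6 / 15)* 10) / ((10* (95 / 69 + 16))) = 0.02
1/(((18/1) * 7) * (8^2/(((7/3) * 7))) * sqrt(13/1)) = 7 * sqrt(13)/44928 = 0.00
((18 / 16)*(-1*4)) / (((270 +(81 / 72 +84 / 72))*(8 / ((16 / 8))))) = -27 / 6535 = -0.00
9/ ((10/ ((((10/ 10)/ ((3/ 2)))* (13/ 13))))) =3/ 5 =0.60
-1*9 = -9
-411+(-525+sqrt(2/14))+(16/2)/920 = -107639/115+sqrt(7)/7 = -935.61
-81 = -81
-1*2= -2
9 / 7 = 1.29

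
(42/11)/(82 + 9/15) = 30/649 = 0.05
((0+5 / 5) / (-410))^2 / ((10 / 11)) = 11 / 1681000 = 0.00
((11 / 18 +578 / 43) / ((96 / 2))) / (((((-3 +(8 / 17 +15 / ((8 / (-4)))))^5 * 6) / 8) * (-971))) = 61775138356 / 15593535715750998093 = 0.00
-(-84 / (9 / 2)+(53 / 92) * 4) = 16.36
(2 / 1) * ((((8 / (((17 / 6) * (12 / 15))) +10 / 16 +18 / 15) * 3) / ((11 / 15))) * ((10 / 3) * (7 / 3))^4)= 1986827500 / 12393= 160318.53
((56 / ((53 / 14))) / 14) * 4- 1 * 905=-47741 / 53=-900.77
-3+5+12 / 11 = 34 / 11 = 3.09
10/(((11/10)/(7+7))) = 1400/11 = 127.27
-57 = -57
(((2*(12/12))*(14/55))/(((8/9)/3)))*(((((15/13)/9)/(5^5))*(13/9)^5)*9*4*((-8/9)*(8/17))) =-25590656/3834084375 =-0.01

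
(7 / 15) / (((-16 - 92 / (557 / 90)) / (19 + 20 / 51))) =-550873 / 1878840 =-0.29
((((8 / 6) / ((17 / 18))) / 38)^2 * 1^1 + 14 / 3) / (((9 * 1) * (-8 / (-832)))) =151947952 / 2816883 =53.94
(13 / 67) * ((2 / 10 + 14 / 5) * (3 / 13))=9 / 67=0.13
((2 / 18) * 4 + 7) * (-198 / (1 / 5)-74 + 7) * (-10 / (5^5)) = 141638 / 5625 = 25.18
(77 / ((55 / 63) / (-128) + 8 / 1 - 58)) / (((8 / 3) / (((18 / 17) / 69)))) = -1397088 / 157672705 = -0.01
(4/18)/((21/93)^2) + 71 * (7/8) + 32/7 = 250681/3528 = 71.05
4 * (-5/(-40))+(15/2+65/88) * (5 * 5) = 18169/88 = 206.47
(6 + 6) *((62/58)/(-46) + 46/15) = 121798/3335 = 36.52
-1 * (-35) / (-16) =-35 / 16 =-2.19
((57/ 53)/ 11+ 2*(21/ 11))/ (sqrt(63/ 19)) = 761*sqrt(133)/ 4081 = 2.15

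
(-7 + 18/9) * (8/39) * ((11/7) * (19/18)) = -4180/2457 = -1.70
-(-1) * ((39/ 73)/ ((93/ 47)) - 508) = -1148993/ 2263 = -507.73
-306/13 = -23.54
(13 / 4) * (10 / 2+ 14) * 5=1235 / 4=308.75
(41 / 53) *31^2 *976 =38455376 / 53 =725573.13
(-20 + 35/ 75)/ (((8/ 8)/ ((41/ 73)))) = -12013/ 1095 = -10.97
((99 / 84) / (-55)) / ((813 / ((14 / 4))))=-1 / 10840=-0.00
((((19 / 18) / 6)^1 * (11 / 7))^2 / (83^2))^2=1908029761 / 15502421879530742016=0.00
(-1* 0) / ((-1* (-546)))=0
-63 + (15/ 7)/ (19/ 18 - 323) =-511173/ 8113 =-63.01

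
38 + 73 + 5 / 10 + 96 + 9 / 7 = 2923 / 14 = 208.79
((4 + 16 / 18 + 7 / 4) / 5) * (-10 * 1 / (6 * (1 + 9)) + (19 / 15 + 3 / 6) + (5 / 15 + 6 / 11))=3.29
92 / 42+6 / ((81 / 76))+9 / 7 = 1721 / 189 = 9.11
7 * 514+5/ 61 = 219483/ 61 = 3598.08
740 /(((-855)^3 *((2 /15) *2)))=-37 /8333685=-0.00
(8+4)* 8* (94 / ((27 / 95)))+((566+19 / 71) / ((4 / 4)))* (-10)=16670510 / 639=26088.44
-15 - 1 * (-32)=17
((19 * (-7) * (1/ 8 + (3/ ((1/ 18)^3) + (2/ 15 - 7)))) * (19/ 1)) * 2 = -5303442697/ 60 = -88390711.62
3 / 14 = 0.21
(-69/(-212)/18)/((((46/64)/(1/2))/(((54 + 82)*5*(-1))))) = -8.55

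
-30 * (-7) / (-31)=-210 / 31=-6.77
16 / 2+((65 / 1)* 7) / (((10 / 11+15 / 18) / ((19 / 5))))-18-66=105374 / 115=916.30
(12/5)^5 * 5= 248832/625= 398.13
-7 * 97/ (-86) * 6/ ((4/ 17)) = 34629/ 172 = 201.33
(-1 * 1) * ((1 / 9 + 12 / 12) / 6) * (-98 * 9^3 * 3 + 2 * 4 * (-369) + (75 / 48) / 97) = 1686077155 / 41904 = 40236.66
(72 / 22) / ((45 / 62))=248 / 55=4.51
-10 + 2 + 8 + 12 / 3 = 4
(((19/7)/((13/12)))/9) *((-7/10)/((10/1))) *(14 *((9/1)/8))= -399/1300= -0.31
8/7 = 1.14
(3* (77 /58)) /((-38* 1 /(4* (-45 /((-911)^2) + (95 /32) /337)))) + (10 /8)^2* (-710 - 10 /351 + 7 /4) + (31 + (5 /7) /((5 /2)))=-26060015334203657153 /24232788068239296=-1075.40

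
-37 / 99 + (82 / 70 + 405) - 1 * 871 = -1611926 / 3465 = -465.20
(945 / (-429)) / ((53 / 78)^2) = -147420 / 30899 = -4.77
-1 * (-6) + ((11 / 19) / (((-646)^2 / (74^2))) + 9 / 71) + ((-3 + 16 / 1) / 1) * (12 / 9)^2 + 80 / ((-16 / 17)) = -55.75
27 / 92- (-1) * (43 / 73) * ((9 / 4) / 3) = 0.74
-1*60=-60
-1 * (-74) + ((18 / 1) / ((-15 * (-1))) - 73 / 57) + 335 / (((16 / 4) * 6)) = 66787 / 760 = 87.88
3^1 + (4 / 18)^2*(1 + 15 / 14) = 1759 / 567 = 3.10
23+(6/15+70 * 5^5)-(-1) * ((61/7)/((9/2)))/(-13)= 895876463/4095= 218773.25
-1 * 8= -8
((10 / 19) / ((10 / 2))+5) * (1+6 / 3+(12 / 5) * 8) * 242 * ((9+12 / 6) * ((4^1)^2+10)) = 745205604 / 95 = 7844269.52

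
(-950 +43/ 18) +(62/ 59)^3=-3498859699/ 3696822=-946.45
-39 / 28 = -1.39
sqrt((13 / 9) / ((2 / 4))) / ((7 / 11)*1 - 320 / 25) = -55*sqrt(26) / 2007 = -0.14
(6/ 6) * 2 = 2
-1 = -1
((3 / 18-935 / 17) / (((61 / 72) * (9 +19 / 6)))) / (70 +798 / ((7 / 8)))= -11844 / 2186423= -0.01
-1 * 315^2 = -99225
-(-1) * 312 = 312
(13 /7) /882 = 13 /6174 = 0.00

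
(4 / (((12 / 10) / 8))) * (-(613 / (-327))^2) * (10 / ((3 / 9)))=-300615200 / 106929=-2811.35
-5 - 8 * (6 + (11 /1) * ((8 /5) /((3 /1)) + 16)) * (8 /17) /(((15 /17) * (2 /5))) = -90401 /45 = -2008.91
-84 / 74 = -42 / 37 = -1.14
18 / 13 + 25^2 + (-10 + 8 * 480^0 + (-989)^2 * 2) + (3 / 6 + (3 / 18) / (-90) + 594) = 1957460.88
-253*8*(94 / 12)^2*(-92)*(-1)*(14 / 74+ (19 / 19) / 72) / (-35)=6954106511 / 104895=66295.88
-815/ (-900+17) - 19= -15962/ 883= -18.08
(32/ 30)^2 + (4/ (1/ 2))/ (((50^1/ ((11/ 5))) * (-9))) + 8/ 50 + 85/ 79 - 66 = -1886087/ 29625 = -63.67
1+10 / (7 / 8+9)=159 / 79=2.01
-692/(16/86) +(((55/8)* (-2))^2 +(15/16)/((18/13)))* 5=-265997/96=-2770.80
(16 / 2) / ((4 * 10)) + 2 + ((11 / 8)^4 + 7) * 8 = 222197 / 2560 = 86.80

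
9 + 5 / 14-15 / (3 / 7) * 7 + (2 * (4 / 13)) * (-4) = -43335 / 182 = -238.10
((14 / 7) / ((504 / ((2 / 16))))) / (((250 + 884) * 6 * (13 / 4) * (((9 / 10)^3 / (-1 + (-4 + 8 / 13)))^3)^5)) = -474410219683587446843750000000000000000000000000000000000000000 / 43374312483617041089366857203987198941431124970035625895481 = -10937.58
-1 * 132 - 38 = -170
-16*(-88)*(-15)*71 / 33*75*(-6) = 20448000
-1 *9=-9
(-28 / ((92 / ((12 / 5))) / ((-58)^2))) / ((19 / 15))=-847728 / 437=-1939.88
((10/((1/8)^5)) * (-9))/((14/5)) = -7372800/7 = -1053257.14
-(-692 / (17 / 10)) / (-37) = -6920 / 629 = -11.00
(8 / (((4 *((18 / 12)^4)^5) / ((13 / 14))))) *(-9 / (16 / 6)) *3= -1703936 / 301327047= -0.01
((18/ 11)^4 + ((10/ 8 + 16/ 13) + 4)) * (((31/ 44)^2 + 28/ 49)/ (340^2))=150393760199/ 1192711238118400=0.00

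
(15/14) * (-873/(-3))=4365/14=311.79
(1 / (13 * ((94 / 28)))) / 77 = 2 / 6721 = 0.00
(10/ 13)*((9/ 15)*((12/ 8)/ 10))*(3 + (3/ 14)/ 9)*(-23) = -8763/ 1820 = -4.81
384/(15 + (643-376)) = 64/47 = 1.36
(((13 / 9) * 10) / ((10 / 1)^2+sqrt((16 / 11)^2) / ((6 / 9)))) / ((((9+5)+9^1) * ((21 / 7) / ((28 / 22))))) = 455 / 174501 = 0.00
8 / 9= 0.89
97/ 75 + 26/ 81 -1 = 1244/ 2025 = 0.61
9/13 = 0.69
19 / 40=0.48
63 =63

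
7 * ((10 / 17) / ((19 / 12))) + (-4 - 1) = -775 / 323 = -2.40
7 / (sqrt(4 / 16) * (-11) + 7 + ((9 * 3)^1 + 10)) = 2 / 11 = 0.18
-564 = -564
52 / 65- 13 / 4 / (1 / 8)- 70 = -476 / 5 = -95.20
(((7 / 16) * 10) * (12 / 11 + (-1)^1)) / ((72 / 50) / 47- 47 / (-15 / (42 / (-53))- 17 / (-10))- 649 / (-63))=935305875 / 18939602924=0.05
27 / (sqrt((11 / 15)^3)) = 405 * sqrt(165) / 121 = 42.99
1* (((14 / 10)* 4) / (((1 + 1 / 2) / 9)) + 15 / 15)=173 / 5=34.60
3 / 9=1 / 3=0.33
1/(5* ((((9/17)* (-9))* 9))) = -17/3645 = -0.00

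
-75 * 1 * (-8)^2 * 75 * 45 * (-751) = 12166200000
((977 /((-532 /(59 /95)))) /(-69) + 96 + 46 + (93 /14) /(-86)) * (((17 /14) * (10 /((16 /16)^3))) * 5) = 452287242385 /52483263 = 8617.74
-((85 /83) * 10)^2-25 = -894725 /6889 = -129.88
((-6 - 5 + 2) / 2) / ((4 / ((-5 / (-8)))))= -45 / 64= -0.70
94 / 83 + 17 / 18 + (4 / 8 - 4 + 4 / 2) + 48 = 36287 / 747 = 48.58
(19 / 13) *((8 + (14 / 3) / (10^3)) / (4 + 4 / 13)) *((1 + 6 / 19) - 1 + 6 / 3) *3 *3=396231 / 7000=56.60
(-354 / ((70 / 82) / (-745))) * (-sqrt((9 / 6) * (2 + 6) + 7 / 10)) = -1081293 * sqrt(1270) / 35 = -1100974.37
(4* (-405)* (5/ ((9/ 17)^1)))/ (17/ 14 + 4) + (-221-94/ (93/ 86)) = -22011101/ 6789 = -3242.17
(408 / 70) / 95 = 0.06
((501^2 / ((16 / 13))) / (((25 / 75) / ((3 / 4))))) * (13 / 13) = 29367117 / 64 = 458861.20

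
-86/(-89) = 86/89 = 0.97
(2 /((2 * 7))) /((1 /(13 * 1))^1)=13 /7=1.86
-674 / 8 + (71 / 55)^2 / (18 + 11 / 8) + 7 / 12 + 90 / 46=-2640734618 / 32352375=-81.62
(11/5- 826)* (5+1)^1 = -24714/5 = -4942.80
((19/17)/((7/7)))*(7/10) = 133/170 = 0.78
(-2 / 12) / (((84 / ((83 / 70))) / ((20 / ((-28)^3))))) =83 / 38723328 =0.00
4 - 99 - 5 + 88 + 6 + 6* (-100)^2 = 59994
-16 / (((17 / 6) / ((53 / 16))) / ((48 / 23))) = -15264 / 391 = -39.04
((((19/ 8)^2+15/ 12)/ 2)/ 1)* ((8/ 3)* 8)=147/ 2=73.50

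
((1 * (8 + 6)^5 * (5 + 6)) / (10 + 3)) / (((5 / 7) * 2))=20706224 / 65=318557.29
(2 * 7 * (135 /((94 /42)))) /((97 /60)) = 522.35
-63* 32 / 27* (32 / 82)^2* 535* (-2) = 61358080 / 5043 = 12166.98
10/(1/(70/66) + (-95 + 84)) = -175/176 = -0.99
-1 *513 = -513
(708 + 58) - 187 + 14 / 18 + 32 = 5506 / 9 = 611.78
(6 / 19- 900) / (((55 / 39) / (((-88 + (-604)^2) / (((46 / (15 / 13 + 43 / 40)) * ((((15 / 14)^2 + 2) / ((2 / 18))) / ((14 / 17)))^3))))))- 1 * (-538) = 4677984778183662098 / 17915703446623725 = 261.11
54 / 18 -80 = -77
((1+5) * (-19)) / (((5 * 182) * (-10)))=57 / 4550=0.01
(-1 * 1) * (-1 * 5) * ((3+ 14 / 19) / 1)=355 / 19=18.68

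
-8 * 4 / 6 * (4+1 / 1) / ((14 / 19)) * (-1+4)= -760 / 7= -108.57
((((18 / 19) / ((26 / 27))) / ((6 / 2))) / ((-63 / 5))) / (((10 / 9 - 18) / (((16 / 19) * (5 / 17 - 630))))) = -8671050 / 10610873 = -0.82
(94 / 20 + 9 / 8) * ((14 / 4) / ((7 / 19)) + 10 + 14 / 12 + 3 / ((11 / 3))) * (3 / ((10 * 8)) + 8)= 106221671 / 105600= 1005.89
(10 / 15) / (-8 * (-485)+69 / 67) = 134 / 780087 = 0.00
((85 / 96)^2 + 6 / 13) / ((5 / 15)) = 149221 / 39936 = 3.74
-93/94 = -0.99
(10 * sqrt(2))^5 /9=400000 * sqrt(2) /9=62853.94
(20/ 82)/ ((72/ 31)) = 155/ 1476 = 0.11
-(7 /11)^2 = -49 /121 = -0.40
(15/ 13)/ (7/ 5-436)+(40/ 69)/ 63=803935/ 122798403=0.01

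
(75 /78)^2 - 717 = -484067 /676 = -716.08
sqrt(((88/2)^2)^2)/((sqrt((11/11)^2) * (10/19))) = 18392/5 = 3678.40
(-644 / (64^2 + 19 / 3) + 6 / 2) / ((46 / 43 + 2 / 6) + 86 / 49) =221165469 / 245684641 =0.90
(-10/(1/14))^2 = 19600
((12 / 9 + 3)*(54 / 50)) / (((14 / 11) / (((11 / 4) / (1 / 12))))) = 42471 / 350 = 121.35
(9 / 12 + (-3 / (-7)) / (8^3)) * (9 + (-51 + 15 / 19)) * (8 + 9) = -35819901 / 68096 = -526.02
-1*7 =-7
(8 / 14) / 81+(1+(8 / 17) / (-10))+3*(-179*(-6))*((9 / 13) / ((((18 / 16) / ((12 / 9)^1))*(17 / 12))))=1169800831 / 626535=1867.10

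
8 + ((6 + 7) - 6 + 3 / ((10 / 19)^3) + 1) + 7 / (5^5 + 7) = 28641541 / 783000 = 36.58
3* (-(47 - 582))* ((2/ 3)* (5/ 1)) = 5350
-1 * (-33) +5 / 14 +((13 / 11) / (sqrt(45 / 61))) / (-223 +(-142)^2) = 13 * sqrt(305) / 3290265 +467 / 14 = 33.36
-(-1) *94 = 94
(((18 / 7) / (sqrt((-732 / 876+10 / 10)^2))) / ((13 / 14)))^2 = 47961 / 169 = 283.79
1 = 1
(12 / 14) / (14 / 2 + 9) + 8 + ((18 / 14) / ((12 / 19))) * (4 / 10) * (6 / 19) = 2327 / 280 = 8.31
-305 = -305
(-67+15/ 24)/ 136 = -531/ 1088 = -0.49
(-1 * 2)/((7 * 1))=-2/7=-0.29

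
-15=-15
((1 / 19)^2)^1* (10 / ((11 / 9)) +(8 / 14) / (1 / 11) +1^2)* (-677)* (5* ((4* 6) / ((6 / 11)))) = -16126140 / 2527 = -6381.54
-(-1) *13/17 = 13/17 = 0.76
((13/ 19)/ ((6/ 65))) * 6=845/ 19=44.47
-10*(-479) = 4790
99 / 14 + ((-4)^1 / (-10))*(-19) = -37 / 70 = -0.53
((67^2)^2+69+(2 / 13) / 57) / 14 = 7466015896 / 5187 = 1439370.71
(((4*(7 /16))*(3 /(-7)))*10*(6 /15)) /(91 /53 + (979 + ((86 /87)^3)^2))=-68946565960431 /22560464739508010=-0.00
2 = 2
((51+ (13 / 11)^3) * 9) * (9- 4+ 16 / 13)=51086862 / 17303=2952.49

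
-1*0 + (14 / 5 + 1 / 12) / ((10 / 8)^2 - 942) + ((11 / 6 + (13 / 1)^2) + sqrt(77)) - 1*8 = sqrt(77) + 73503211 / 451410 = 171.61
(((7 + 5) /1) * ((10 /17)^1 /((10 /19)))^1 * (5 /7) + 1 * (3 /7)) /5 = 1191 /595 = 2.00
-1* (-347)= 347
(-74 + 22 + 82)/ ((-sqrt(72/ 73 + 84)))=-5 *sqrt(113223)/ 517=-3.25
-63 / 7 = -9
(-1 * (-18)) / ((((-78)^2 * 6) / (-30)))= -5 / 338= -0.01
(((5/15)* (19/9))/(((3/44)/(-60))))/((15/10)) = -33440/81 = -412.84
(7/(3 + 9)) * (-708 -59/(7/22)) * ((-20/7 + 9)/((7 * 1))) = -134461/294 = -457.35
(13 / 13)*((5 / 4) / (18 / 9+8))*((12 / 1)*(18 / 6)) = 9 / 2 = 4.50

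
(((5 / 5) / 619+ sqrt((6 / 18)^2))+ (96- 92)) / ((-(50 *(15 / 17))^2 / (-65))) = 604877 / 4178250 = 0.14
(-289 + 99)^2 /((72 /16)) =72200 /9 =8022.22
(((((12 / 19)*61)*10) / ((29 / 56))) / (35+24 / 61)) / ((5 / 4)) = 20004096 / 1189609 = 16.82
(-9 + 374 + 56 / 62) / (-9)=-3781 / 93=-40.66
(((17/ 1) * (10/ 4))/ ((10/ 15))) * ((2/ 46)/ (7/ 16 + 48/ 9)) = 3060/ 6371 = 0.48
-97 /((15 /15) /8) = -776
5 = 5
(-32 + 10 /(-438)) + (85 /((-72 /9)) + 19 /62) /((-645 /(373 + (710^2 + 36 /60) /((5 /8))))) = 3759174477643 /291927000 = 12877.10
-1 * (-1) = 1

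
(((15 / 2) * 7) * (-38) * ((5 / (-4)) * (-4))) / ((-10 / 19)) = 37905 / 2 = 18952.50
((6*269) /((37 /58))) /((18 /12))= 62408 /37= 1686.70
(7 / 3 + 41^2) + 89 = 5317 / 3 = 1772.33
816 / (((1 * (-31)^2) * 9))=272 / 2883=0.09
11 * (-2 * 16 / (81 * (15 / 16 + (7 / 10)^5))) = -35200000 / 8955117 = -3.93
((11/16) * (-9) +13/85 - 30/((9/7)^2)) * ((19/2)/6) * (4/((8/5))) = -95.72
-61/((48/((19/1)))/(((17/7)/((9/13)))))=-256139/3024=-84.70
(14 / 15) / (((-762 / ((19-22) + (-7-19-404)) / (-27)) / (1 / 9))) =-3031 / 1905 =-1.59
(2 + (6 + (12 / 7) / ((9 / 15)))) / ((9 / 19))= 1444 / 63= 22.92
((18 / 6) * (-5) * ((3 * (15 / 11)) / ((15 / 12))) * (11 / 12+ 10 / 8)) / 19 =-1170 / 209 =-5.60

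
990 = 990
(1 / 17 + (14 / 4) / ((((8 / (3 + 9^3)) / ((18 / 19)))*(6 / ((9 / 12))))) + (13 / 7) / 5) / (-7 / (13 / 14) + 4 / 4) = -90188527 / 15374800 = -5.87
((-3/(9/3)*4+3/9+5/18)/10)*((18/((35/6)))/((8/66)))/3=-2.88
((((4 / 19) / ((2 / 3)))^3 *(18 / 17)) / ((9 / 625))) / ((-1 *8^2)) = -16875 / 466412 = -0.04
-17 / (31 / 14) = -238 / 31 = -7.68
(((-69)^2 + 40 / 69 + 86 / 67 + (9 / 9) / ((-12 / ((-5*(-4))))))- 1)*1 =7335463 / 1541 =4760.20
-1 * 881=-881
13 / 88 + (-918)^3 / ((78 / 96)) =-1089257849687 / 1144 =-952148470.01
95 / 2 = 47.50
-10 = -10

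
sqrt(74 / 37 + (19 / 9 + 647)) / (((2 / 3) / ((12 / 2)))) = 229.65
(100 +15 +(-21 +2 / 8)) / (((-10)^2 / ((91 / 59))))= 1.45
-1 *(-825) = 825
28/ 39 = 0.72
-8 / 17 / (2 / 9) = -36 / 17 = -2.12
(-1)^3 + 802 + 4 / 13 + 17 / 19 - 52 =750.20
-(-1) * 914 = 914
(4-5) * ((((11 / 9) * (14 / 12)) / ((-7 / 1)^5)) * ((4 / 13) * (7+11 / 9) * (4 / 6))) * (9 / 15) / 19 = 3256 / 720552105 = 0.00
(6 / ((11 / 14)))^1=84 / 11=7.64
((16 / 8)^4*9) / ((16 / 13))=117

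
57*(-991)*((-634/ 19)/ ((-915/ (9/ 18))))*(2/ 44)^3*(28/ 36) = -2199029/ 29228760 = -0.08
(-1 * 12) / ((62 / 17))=-102 / 31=-3.29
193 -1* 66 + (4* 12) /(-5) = 587 /5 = 117.40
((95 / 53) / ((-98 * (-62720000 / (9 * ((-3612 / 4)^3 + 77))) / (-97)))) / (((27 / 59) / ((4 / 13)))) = 45751201487 / 362998272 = 126.04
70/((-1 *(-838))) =35/419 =0.08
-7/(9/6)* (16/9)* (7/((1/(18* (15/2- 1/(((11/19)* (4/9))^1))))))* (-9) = 373968/11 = 33997.09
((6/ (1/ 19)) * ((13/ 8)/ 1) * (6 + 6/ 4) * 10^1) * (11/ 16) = 611325/ 64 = 9551.95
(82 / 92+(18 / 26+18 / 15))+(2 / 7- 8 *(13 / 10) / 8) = 1.77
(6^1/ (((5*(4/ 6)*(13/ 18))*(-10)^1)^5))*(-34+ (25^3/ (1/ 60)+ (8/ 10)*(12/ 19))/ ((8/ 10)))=-958434855644511/ 1102276093750000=-0.87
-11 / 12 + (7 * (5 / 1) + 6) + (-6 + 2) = 36.08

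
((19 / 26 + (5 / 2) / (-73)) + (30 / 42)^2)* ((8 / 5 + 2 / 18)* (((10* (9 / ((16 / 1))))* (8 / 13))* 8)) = 4938032 / 86359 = 57.18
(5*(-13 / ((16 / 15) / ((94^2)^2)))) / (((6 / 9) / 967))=-13802055716475 / 2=-6901027858237.50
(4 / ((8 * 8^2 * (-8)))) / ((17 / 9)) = -0.00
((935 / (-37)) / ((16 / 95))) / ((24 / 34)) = -1510025 / 7104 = -212.56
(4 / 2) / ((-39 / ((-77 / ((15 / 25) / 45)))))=3850 / 13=296.15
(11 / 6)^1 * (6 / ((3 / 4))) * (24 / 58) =176 / 29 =6.07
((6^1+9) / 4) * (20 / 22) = 75 / 22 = 3.41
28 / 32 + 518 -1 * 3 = 4127 / 8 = 515.88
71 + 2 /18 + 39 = 991 /9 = 110.11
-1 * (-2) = 2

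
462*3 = 1386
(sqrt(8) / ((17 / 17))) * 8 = 22.63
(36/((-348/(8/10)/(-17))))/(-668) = -51/24215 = -0.00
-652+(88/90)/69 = -2024416/3105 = -651.99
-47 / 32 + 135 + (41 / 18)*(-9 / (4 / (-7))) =5421 / 32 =169.41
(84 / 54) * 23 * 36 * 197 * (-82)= -20806352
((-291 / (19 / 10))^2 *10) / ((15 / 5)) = 78191.14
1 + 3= 4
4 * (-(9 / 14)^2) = -81 / 49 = -1.65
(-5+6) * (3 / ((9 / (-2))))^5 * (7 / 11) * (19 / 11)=-4256 / 29403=-0.14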